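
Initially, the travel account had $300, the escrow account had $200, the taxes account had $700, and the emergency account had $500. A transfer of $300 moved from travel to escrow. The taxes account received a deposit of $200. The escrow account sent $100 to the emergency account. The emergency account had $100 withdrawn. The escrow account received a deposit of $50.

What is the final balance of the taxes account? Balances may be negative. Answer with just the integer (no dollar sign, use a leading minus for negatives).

Answer: 900

Derivation:
Tracking account balances step by step:
Start: travel=300, escrow=200, taxes=700, emergency=500
Event 1 (transfer 300 travel -> escrow): travel: 300 - 300 = 0, escrow: 200 + 300 = 500. Balances: travel=0, escrow=500, taxes=700, emergency=500
Event 2 (deposit 200 to taxes): taxes: 700 + 200 = 900. Balances: travel=0, escrow=500, taxes=900, emergency=500
Event 3 (transfer 100 escrow -> emergency): escrow: 500 - 100 = 400, emergency: 500 + 100 = 600. Balances: travel=0, escrow=400, taxes=900, emergency=600
Event 4 (withdraw 100 from emergency): emergency: 600 - 100 = 500. Balances: travel=0, escrow=400, taxes=900, emergency=500
Event 5 (deposit 50 to escrow): escrow: 400 + 50 = 450. Balances: travel=0, escrow=450, taxes=900, emergency=500

Final balance of taxes: 900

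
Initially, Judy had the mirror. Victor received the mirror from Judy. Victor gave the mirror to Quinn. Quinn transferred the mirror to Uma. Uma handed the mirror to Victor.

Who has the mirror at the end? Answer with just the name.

Answer: Victor

Derivation:
Tracking the mirror through each event:
Start: Judy has the mirror.
After event 1: Victor has the mirror.
After event 2: Quinn has the mirror.
After event 3: Uma has the mirror.
After event 4: Victor has the mirror.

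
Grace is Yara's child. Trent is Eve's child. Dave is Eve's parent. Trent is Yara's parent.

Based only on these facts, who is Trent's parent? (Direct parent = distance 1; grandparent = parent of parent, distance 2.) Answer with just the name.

Reconstructing the parent chain from the given facts:
  Dave -> Eve -> Trent -> Yara -> Grace
(each arrow means 'parent of the next')
Positions in the chain (0 = top):
  position of Dave: 0
  position of Eve: 1
  position of Trent: 2
  position of Yara: 3
  position of Grace: 4

Trent is at position 2; the parent is 1 step up the chain, i.e. position 1: Eve.

Answer: Eve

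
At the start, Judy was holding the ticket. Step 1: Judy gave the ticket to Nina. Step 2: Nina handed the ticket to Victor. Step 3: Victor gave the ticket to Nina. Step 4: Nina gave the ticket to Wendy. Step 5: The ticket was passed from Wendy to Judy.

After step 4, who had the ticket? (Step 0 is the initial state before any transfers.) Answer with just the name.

Tracking the ticket holder through step 4:
After step 0 (start): Judy
After step 1: Nina
After step 2: Victor
After step 3: Nina
After step 4: Wendy

At step 4, the holder is Wendy.

Answer: Wendy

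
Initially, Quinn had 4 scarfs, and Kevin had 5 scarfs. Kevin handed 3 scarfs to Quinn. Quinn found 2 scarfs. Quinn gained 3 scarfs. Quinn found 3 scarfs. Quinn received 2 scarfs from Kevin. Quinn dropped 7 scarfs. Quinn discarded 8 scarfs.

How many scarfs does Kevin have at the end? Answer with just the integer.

Answer: 0

Derivation:
Tracking counts step by step:
Start: Quinn=4, Kevin=5
Event 1 (Kevin -> Quinn, 3): Kevin: 5 -> 2, Quinn: 4 -> 7. State: Quinn=7, Kevin=2
Event 2 (Quinn +2): Quinn: 7 -> 9. State: Quinn=9, Kevin=2
Event 3 (Quinn +3): Quinn: 9 -> 12. State: Quinn=12, Kevin=2
Event 4 (Quinn +3): Quinn: 12 -> 15. State: Quinn=15, Kevin=2
Event 5 (Kevin -> Quinn, 2): Kevin: 2 -> 0, Quinn: 15 -> 17. State: Quinn=17, Kevin=0
Event 6 (Quinn -7): Quinn: 17 -> 10. State: Quinn=10, Kevin=0
Event 7 (Quinn -8): Quinn: 10 -> 2. State: Quinn=2, Kevin=0

Kevin's final count: 0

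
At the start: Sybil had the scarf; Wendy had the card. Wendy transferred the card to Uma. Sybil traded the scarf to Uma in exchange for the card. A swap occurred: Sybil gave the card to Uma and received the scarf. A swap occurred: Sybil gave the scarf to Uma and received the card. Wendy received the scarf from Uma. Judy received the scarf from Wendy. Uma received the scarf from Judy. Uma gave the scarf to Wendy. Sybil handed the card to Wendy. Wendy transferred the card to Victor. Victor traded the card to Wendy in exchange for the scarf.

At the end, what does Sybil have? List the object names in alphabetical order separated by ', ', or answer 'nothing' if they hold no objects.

Answer: nothing

Derivation:
Tracking all object holders:
Start: scarf:Sybil, card:Wendy
Event 1 (give card: Wendy -> Uma). State: scarf:Sybil, card:Uma
Event 2 (swap scarf<->card: now scarf:Uma, card:Sybil). State: scarf:Uma, card:Sybil
Event 3 (swap card<->scarf: now card:Uma, scarf:Sybil). State: scarf:Sybil, card:Uma
Event 4 (swap scarf<->card: now scarf:Uma, card:Sybil). State: scarf:Uma, card:Sybil
Event 5 (give scarf: Uma -> Wendy). State: scarf:Wendy, card:Sybil
Event 6 (give scarf: Wendy -> Judy). State: scarf:Judy, card:Sybil
Event 7 (give scarf: Judy -> Uma). State: scarf:Uma, card:Sybil
Event 8 (give scarf: Uma -> Wendy). State: scarf:Wendy, card:Sybil
Event 9 (give card: Sybil -> Wendy). State: scarf:Wendy, card:Wendy
Event 10 (give card: Wendy -> Victor). State: scarf:Wendy, card:Victor
Event 11 (swap card<->scarf: now card:Wendy, scarf:Victor). State: scarf:Victor, card:Wendy

Final state: scarf:Victor, card:Wendy
Sybil holds: (nothing).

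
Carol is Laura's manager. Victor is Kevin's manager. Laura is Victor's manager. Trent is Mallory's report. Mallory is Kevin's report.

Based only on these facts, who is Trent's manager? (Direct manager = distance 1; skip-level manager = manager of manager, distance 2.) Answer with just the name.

Reconstructing the manager chain from the given facts:
  Carol -> Laura -> Victor -> Kevin -> Mallory -> Trent
(each arrow means 'manager of the next')
Positions in the chain (0 = top):
  position of Carol: 0
  position of Laura: 1
  position of Victor: 2
  position of Kevin: 3
  position of Mallory: 4
  position of Trent: 5

Trent is at position 5; the manager is 1 step up the chain, i.e. position 4: Mallory.

Answer: Mallory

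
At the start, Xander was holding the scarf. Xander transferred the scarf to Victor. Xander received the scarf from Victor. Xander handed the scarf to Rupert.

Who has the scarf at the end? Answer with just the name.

Answer: Rupert

Derivation:
Tracking the scarf through each event:
Start: Xander has the scarf.
After event 1: Victor has the scarf.
After event 2: Xander has the scarf.
After event 3: Rupert has the scarf.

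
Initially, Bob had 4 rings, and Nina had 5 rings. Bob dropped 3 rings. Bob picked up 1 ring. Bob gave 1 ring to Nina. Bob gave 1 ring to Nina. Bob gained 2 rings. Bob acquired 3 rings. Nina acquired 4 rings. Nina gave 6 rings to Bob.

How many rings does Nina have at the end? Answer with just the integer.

Tracking counts step by step:
Start: Bob=4, Nina=5
Event 1 (Bob -3): Bob: 4 -> 1. State: Bob=1, Nina=5
Event 2 (Bob +1): Bob: 1 -> 2. State: Bob=2, Nina=5
Event 3 (Bob -> Nina, 1): Bob: 2 -> 1, Nina: 5 -> 6. State: Bob=1, Nina=6
Event 4 (Bob -> Nina, 1): Bob: 1 -> 0, Nina: 6 -> 7. State: Bob=0, Nina=7
Event 5 (Bob +2): Bob: 0 -> 2. State: Bob=2, Nina=7
Event 6 (Bob +3): Bob: 2 -> 5. State: Bob=5, Nina=7
Event 7 (Nina +4): Nina: 7 -> 11. State: Bob=5, Nina=11
Event 8 (Nina -> Bob, 6): Nina: 11 -> 5, Bob: 5 -> 11. State: Bob=11, Nina=5

Nina's final count: 5

Answer: 5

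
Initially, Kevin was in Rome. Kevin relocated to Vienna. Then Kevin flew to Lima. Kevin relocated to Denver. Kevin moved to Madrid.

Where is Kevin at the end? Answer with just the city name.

Answer: Madrid

Derivation:
Tracking Kevin's location:
Start: Kevin is in Rome.
After move 1: Rome -> Vienna. Kevin is in Vienna.
After move 2: Vienna -> Lima. Kevin is in Lima.
After move 3: Lima -> Denver. Kevin is in Denver.
After move 4: Denver -> Madrid. Kevin is in Madrid.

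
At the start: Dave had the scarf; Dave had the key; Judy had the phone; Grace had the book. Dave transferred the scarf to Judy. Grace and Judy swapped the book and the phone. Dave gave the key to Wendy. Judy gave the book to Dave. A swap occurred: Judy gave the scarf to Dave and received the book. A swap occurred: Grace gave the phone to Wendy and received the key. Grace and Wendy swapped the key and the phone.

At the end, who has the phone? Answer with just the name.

Tracking all object holders:
Start: scarf:Dave, key:Dave, phone:Judy, book:Grace
Event 1 (give scarf: Dave -> Judy). State: scarf:Judy, key:Dave, phone:Judy, book:Grace
Event 2 (swap book<->phone: now book:Judy, phone:Grace). State: scarf:Judy, key:Dave, phone:Grace, book:Judy
Event 3 (give key: Dave -> Wendy). State: scarf:Judy, key:Wendy, phone:Grace, book:Judy
Event 4 (give book: Judy -> Dave). State: scarf:Judy, key:Wendy, phone:Grace, book:Dave
Event 5 (swap scarf<->book: now scarf:Dave, book:Judy). State: scarf:Dave, key:Wendy, phone:Grace, book:Judy
Event 6 (swap phone<->key: now phone:Wendy, key:Grace). State: scarf:Dave, key:Grace, phone:Wendy, book:Judy
Event 7 (swap key<->phone: now key:Wendy, phone:Grace). State: scarf:Dave, key:Wendy, phone:Grace, book:Judy

Final state: scarf:Dave, key:Wendy, phone:Grace, book:Judy
The phone is held by Grace.

Answer: Grace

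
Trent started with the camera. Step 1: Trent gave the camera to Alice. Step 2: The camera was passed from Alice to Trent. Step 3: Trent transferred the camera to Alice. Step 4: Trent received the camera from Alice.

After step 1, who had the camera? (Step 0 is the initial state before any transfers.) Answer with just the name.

Answer: Alice

Derivation:
Tracking the camera holder through step 1:
After step 0 (start): Trent
After step 1: Alice

At step 1, the holder is Alice.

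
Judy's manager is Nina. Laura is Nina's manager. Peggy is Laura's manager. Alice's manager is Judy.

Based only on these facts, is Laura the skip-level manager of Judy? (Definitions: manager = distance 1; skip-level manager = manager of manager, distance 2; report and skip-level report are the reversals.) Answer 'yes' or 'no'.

Answer: yes

Derivation:
Reconstructing the manager chain from the given facts:
  Peggy -> Laura -> Nina -> Judy -> Alice
(each arrow means 'manager of the next')
Positions in the chain (0 = top):
  position of Peggy: 0
  position of Laura: 1
  position of Nina: 2
  position of Judy: 3
  position of Alice: 4

Laura is at position 1, Judy is at position 3; signed distance (j - i) = 2.
'skip-level manager' requires j - i = 2. Actual distance is 2, so the relation HOLDS.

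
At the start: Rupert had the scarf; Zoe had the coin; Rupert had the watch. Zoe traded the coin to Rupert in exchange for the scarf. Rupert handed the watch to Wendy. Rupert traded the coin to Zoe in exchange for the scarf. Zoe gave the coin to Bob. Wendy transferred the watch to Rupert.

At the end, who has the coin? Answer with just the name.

Answer: Bob

Derivation:
Tracking all object holders:
Start: scarf:Rupert, coin:Zoe, watch:Rupert
Event 1 (swap coin<->scarf: now coin:Rupert, scarf:Zoe). State: scarf:Zoe, coin:Rupert, watch:Rupert
Event 2 (give watch: Rupert -> Wendy). State: scarf:Zoe, coin:Rupert, watch:Wendy
Event 3 (swap coin<->scarf: now coin:Zoe, scarf:Rupert). State: scarf:Rupert, coin:Zoe, watch:Wendy
Event 4 (give coin: Zoe -> Bob). State: scarf:Rupert, coin:Bob, watch:Wendy
Event 5 (give watch: Wendy -> Rupert). State: scarf:Rupert, coin:Bob, watch:Rupert

Final state: scarf:Rupert, coin:Bob, watch:Rupert
The coin is held by Bob.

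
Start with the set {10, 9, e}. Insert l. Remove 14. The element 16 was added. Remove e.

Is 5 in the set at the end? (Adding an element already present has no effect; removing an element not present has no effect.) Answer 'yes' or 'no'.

Answer: no

Derivation:
Tracking the set through each operation:
Start: {10, 9, e}
Event 1 (add l): added. Set: {10, 9, e, l}
Event 2 (remove 14): not present, no change. Set: {10, 9, e, l}
Event 3 (add 16): added. Set: {10, 16, 9, e, l}
Event 4 (remove e): removed. Set: {10, 16, 9, l}

Final set: {10, 16, 9, l} (size 4)
5 is NOT in the final set.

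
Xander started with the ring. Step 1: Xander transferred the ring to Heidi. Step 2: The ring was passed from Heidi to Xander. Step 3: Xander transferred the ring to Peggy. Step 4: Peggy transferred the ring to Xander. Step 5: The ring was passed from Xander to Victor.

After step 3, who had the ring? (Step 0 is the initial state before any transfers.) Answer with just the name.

Answer: Peggy

Derivation:
Tracking the ring holder through step 3:
After step 0 (start): Xander
After step 1: Heidi
After step 2: Xander
After step 3: Peggy

At step 3, the holder is Peggy.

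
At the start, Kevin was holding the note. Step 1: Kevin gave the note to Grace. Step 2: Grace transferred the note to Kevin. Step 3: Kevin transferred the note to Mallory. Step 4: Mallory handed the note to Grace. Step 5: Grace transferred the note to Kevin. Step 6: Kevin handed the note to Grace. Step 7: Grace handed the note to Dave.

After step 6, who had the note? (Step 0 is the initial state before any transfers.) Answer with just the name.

Tracking the note holder through step 6:
After step 0 (start): Kevin
After step 1: Grace
After step 2: Kevin
After step 3: Mallory
After step 4: Grace
After step 5: Kevin
After step 6: Grace

At step 6, the holder is Grace.

Answer: Grace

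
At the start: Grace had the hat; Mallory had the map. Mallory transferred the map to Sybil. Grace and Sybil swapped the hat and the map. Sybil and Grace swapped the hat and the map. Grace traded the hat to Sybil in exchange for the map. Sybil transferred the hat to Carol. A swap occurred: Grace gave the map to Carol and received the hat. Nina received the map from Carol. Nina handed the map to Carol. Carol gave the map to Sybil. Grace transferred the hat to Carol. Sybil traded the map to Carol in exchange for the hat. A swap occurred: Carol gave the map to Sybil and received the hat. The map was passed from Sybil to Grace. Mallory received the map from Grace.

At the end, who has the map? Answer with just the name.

Answer: Mallory

Derivation:
Tracking all object holders:
Start: hat:Grace, map:Mallory
Event 1 (give map: Mallory -> Sybil). State: hat:Grace, map:Sybil
Event 2 (swap hat<->map: now hat:Sybil, map:Grace). State: hat:Sybil, map:Grace
Event 3 (swap hat<->map: now hat:Grace, map:Sybil). State: hat:Grace, map:Sybil
Event 4 (swap hat<->map: now hat:Sybil, map:Grace). State: hat:Sybil, map:Grace
Event 5 (give hat: Sybil -> Carol). State: hat:Carol, map:Grace
Event 6 (swap map<->hat: now map:Carol, hat:Grace). State: hat:Grace, map:Carol
Event 7 (give map: Carol -> Nina). State: hat:Grace, map:Nina
Event 8 (give map: Nina -> Carol). State: hat:Grace, map:Carol
Event 9 (give map: Carol -> Sybil). State: hat:Grace, map:Sybil
Event 10 (give hat: Grace -> Carol). State: hat:Carol, map:Sybil
Event 11 (swap map<->hat: now map:Carol, hat:Sybil). State: hat:Sybil, map:Carol
Event 12 (swap map<->hat: now map:Sybil, hat:Carol). State: hat:Carol, map:Sybil
Event 13 (give map: Sybil -> Grace). State: hat:Carol, map:Grace
Event 14 (give map: Grace -> Mallory). State: hat:Carol, map:Mallory

Final state: hat:Carol, map:Mallory
The map is held by Mallory.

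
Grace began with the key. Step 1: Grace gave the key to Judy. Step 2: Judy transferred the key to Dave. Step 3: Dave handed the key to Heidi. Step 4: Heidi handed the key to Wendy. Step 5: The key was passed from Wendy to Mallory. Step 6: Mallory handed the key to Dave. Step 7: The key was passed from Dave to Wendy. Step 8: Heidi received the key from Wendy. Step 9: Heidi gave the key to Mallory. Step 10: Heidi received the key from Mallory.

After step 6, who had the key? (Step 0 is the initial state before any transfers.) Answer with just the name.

Answer: Dave

Derivation:
Tracking the key holder through step 6:
After step 0 (start): Grace
After step 1: Judy
After step 2: Dave
After step 3: Heidi
After step 4: Wendy
After step 5: Mallory
After step 6: Dave

At step 6, the holder is Dave.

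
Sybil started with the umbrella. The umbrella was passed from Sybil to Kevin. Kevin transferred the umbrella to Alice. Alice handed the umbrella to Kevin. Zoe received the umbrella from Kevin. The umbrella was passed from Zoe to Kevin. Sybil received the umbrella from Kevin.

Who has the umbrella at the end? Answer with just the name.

Tracking the umbrella through each event:
Start: Sybil has the umbrella.
After event 1: Kevin has the umbrella.
After event 2: Alice has the umbrella.
After event 3: Kevin has the umbrella.
After event 4: Zoe has the umbrella.
After event 5: Kevin has the umbrella.
After event 6: Sybil has the umbrella.

Answer: Sybil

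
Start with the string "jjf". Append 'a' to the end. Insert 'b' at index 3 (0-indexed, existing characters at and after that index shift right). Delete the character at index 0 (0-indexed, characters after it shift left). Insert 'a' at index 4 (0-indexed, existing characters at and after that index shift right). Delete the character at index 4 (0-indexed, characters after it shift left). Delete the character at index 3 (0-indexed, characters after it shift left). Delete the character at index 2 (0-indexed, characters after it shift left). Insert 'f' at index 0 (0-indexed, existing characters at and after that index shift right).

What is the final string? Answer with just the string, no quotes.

Applying each edit step by step:
Start: "jjf"
Op 1 (append 'a'): "jjf" -> "jjfa"
Op 2 (insert 'b' at idx 3): "jjfa" -> "jjfba"
Op 3 (delete idx 0 = 'j'): "jjfba" -> "jfba"
Op 4 (insert 'a' at idx 4): "jfba" -> "jfbaa"
Op 5 (delete idx 4 = 'a'): "jfbaa" -> "jfba"
Op 6 (delete idx 3 = 'a'): "jfba" -> "jfb"
Op 7 (delete idx 2 = 'b'): "jfb" -> "jf"
Op 8 (insert 'f' at idx 0): "jf" -> "fjf"

Answer: fjf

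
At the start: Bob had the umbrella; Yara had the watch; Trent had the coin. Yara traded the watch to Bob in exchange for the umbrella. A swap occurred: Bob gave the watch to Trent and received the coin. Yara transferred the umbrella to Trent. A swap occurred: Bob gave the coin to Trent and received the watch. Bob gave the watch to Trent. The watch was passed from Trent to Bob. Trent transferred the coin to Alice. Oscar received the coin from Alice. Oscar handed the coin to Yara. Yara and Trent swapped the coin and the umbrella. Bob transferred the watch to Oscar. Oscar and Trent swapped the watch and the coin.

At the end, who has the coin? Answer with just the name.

Tracking all object holders:
Start: umbrella:Bob, watch:Yara, coin:Trent
Event 1 (swap watch<->umbrella: now watch:Bob, umbrella:Yara). State: umbrella:Yara, watch:Bob, coin:Trent
Event 2 (swap watch<->coin: now watch:Trent, coin:Bob). State: umbrella:Yara, watch:Trent, coin:Bob
Event 3 (give umbrella: Yara -> Trent). State: umbrella:Trent, watch:Trent, coin:Bob
Event 4 (swap coin<->watch: now coin:Trent, watch:Bob). State: umbrella:Trent, watch:Bob, coin:Trent
Event 5 (give watch: Bob -> Trent). State: umbrella:Trent, watch:Trent, coin:Trent
Event 6 (give watch: Trent -> Bob). State: umbrella:Trent, watch:Bob, coin:Trent
Event 7 (give coin: Trent -> Alice). State: umbrella:Trent, watch:Bob, coin:Alice
Event 8 (give coin: Alice -> Oscar). State: umbrella:Trent, watch:Bob, coin:Oscar
Event 9 (give coin: Oscar -> Yara). State: umbrella:Trent, watch:Bob, coin:Yara
Event 10 (swap coin<->umbrella: now coin:Trent, umbrella:Yara). State: umbrella:Yara, watch:Bob, coin:Trent
Event 11 (give watch: Bob -> Oscar). State: umbrella:Yara, watch:Oscar, coin:Trent
Event 12 (swap watch<->coin: now watch:Trent, coin:Oscar). State: umbrella:Yara, watch:Trent, coin:Oscar

Final state: umbrella:Yara, watch:Trent, coin:Oscar
The coin is held by Oscar.

Answer: Oscar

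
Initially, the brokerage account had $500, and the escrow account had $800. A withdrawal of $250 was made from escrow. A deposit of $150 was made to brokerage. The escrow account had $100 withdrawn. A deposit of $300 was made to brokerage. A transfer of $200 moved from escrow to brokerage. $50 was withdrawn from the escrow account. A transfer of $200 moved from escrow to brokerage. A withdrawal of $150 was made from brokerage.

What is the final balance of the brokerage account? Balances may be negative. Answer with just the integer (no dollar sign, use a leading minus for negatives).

Tracking account balances step by step:
Start: brokerage=500, escrow=800
Event 1 (withdraw 250 from escrow): escrow: 800 - 250 = 550. Balances: brokerage=500, escrow=550
Event 2 (deposit 150 to brokerage): brokerage: 500 + 150 = 650. Balances: brokerage=650, escrow=550
Event 3 (withdraw 100 from escrow): escrow: 550 - 100 = 450. Balances: brokerage=650, escrow=450
Event 4 (deposit 300 to brokerage): brokerage: 650 + 300 = 950. Balances: brokerage=950, escrow=450
Event 5 (transfer 200 escrow -> brokerage): escrow: 450 - 200 = 250, brokerage: 950 + 200 = 1150. Balances: brokerage=1150, escrow=250
Event 6 (withdraw 50 from escrow): escrow: 250 - 50 = 200. Balances: brokerage=1150, escrow=200
Event 7 (transfer 200 escrow -> brokerage): escrow: 200 - 200 = 0, brokerage: 1150 + 200 = 1350. Balances: brokerage=1350, escrow=0
Event 8 (withdraw 150 from brokerage): brokerage: 1350 - 150 = 1200. Balances: brokerage=1200, escrow=0

Final balance of brokerage: 1200

Answer: 1200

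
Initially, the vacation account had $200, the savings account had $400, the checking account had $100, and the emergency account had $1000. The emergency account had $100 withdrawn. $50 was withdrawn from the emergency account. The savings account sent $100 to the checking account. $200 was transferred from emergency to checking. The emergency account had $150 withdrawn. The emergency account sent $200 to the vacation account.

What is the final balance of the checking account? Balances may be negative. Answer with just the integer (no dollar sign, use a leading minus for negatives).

Answer: 400

Derivation:
Tracking account balances step by step:
Start: vacation=200, savings=400, checking=100, emergency=1000
Event 1 (withdraw 100 from emergency): emergency: 1000 - 100 = 900. Balances: vacation=200, savings=400, checking=100, emergency=900
Event 2 (withdraw 50 from emergency): emergency: 900 - 50 = 850. Balances: vacation=200, savings=400, checking=100, emergency=850
Event 3 (transfer 100 savings -> checking): savings: 400 - 100 = 300, checking: 100 + 100 = 200. Balances: vacation=200, savings=300, checking=200, emergency=850
Event 4 (transfer 200 emergency -> checking): emergency: 850 - 200 = 650, checking: 200 + 200 = 400. Balances: vacation=200, savings=300, checking=400, emergency=650
Event 5 (withdraw 150 from emergency): emergency: 650 - 150 = 500. Balances: vacation=200, savings=300, checking=400, emergency=500
Event 6 (transfer 200 emergency -> vacation): emergency: 500 - 200 = 300, vacation: 200 + 200 = 400. Balances: vacation=400, savings=300, checking=400, emergency=300

Final balance of checking: 400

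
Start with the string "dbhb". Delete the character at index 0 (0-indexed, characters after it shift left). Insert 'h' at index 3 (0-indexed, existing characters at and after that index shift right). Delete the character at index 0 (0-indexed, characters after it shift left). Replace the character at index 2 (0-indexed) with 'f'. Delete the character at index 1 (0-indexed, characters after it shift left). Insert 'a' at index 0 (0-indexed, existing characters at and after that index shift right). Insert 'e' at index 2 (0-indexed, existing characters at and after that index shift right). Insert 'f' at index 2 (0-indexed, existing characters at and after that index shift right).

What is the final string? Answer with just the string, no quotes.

Answer: ahfef

Derivation:
Applying each edit step by step:
Start: "dbhb"
Op 1 (delete idx 0 = 'd'): "dbhb" -> "bhb"
Op 2 (insert 'h' at idx 3): "bhb" -> "bhbh"
Op 3 (delete idx 0 = 'b'): "bhbh" -> "hbh"
Op 4 (replace idx 2: 'h' -> 'f'): "hbh" -> "hbf"
Op 5 (delete idx 1 = 'b'): "hbf" -> "hf"
Op 6 (insert 'a' at idx 0): "hf" -> "ahf"
Op 7 (insert 'e' at idx 2): "ahf" -> "ahef"
Op 8 (insert 'f' at idx 2): "ahef" -> "ahfef"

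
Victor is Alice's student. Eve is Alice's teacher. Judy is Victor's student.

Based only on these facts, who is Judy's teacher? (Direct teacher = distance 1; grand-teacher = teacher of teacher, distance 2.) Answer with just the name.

Reconstructing the teacher chain from the given facts:
  Eve -> Alice -> Victor -> Judy
(each arrow means 'teacher of the next')
Positions in the chain (0 = top):
  position of Eve: 0
  position of Alice: 1
  position of Victor: 2
  position of Judy: 3

Judy is at position 3; the teacher is 1 step up the chain, i.e. position 2: Victor.

Answer: Victor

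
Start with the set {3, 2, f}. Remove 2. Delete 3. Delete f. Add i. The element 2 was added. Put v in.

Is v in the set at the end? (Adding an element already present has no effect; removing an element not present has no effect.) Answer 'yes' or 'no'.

Tracking the set through each operation:
Start: {2, 3, f}
Event 1 (remove 2): removed. Set: {3, f}
Event 2 (remove 3): removed. Set: {f}
Event 3 (remove f): removed. Set: {}
Event 4 (add i): added. Set: {i}
Event 5 (add 2): added. Set: {2, i}
Event 6 (add v): added. Set: {2, i, v}

Final set: {2, i, v} (size 3)
v is in the final set.

Answer: yes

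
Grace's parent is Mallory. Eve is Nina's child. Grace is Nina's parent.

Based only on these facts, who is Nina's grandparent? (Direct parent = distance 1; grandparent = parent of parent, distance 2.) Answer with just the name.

Reconstructing the parent chain from the given facts:
  Mallory -> Grace -> Nina -> Eve
(each arrow means 'parent of the next')
Positions in the chain (0 = top):
  position of Mallory: 0
  position of Grace: 1
  position of Nina: 2
  position of Eve: 3

Nina is at position 2; the grandparent is 2 steps up the chain, i.e. position 0: Mallory.

Answer: Mallory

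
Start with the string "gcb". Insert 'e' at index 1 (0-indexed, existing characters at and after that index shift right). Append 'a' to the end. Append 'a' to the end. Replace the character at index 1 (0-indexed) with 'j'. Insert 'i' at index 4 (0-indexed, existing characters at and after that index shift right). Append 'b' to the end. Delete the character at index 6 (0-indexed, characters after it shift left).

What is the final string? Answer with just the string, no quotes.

Applying each edit step by step:
Start: "gcb"
Op 1 (insert 'e' at idx 1): "gcb" -> "gecb"
Op 2 (append 'a'): "gecb" -> "gecba"
Op 3 (append 'a'): "gecba" -> "gecbaa"
Op 4 (replace idx 1: 'e' -> 'j'): "gecbaa" -> "gjcbaa"
Op 5 (insert 'i' at idx 4): "gjcbaa" -> "gjcbiaa"
Op 6 (append 'b'): "gjcbiaa" -> "gjcbiaab"
Op 7 (delete idx 6 = 'a'): "gjcbiaab" -> "gjcbiab"

Answer: gjcbiab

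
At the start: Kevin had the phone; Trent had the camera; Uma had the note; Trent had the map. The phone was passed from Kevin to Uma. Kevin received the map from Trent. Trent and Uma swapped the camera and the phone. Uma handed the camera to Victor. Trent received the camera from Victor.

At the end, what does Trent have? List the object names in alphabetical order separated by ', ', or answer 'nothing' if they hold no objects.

Answer: camera, phone

Derivation:
Tracking all object holders:
Start: phone:Kevin, camera:Trent, note:Uma, map:Trent
Event 1 (give phone: Kevin -> Uma). State: phone:Uma, camera:Trent, note:Uma, map:Trent
Event 2 (give map: Trent -> Kevin). State: phone:Uma, camera:Trent, note:Uma, map:Kevin
Event 3 (swap camera<->phone: now camera:Uma, phone:Trent). State: phone:Trent, camera:Uma, note:Uma, map:Kevin
Event 4 (give camera: Uma -> Victor). State: phone:Trent, camera:Victor, note:Uma, map:Kevin
Event 5 (give camera: Victor -> Trent). State: phone:Trent, camera:Trent, note:Uma, map:Kevin

Final state: phone:Trent, camera:Trent, note:Uma, map:Kevin
Trent holds: camera, phone.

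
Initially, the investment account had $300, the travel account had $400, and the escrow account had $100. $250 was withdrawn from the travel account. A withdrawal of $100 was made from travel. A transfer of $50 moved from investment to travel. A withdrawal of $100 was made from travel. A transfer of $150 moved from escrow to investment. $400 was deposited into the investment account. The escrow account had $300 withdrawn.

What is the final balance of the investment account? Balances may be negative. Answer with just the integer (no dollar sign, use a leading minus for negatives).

Answer: 800

Derivation:
Tracking account balances step by step:
Start: investment=300, travel=400, escrow=100
Event 1 (withdraw 250 from travel): travel: 400 - 250 = 150. Balances: investment=300, travel=150, escrow=100
Event 2 (withdraw 100 from travel): travel: 150 - 100 = 50. Balances: investment=300, travel=50, escrow=100
Event 3 (transfer 50 investment -> travel): investment: 300 - 50 = 250, travel: 50 + 50 = 100. Balances: investment=250, travel=100, escrow=100
Event 4 (withdraw 100 from travel): travel: 100 - 100 = 0. Balances: investment=250, travel=0, escrow=100
Event 5 (transfer 150 escrow -> investment): escrow: 100 - 150 = -50, investment: 250 + 150 = 400. Balances: investment=400, travel=0, escrow=-50
Event 6 (deposit 400 to investment): investment: 400 + 400 = 800. Balances: investment=800, travel=0, escrow=-50
Event 7 (withdraw 300 from escrow): escrow: -50 - 300 = -350. Balances: investment=800, travel=0, escrow=-350

Final balance of investment: 800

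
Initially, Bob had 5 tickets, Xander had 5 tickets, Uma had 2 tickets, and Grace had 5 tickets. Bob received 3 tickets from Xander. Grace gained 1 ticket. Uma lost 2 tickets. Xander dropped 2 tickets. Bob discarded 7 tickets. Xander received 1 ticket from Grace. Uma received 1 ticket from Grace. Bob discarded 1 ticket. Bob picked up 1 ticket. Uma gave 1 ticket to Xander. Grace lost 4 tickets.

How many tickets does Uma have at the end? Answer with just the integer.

Answer: 0

Derivation:
Tracking counts step by step:
Start: Bob=5, Xander=5, Uma=2, Grace=5
Event 1 (Xander -> Bob, 3): Xander: 5 -> 2, Bob: 5 -> 8. State: Bob=8, Xander=2, Uma=2, Grace=5
Event 2 (Grace +1): Grace: 5 -> 6. State: Bob=8, Xander=2, Uma=2, Grace=6
Event 3 (Uma -2): Uma: 2 -> 0. State: Bob=8, Xander=2, Uma=0, Grace=6
Event 4 (Xander -2): Xander: 2 -> 0. State: Bob=8, Xander=0, Uma=0, Grace=6
Event 5 (Bob -7): Bob: 8 -> 1. State: Bob=1, Xander=0, Uma=0, Grace=6
Event 6 (Grace -> Xander, 1): Grace: 6 -> 5, Xander: 0 -> 1. State: Bob=1, Xander=1, Uma=0, Grace=5
Event 7 (Grace -> Uma, 1): Grace: 5 -> 4, Uma: 0 -> 1. State: Bob=1, Xander=1, Uma=1, Grace=4
Event 8 (Bob -1): Bob: 1 -> 0. State: Bob=0, Xander=1, Uma=1, Grace=4
Event 9 (Bob +1): Bob: 0 -> 1. State: Bob=1, Xander=1, Uma=1, Grace=4
Event 10 (Uma -> Xander, 1): Uma: 1 -> 0, Xander: 1 -> 2. State: Bob=1, Xander=2, Uma=0, Grace=4
Event 11 (Grace -4): Grace: 4 -> 0. State: Bob=1, Xander=2, Uma=0, Grace=0

Uma's final count: 0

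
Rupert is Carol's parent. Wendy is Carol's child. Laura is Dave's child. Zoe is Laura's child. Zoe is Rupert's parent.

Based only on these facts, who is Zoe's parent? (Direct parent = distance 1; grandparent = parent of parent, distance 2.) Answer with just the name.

Answer: Laura

Derivation:
Reconstructing the parent chain from the given facts:
  Dave -> Laura -> Zoe -> Rupert -> Carol -> Wendy
(each arrow means 'parent of the next')
Positions in the chain (0 = top):
  position of Dave: 0
  position of Laura: 1
  position of Zoe: 2
  position of Rupert: 3
  position of Carol: 4
  position of Wendy: 5

Zoe is at position 2; the parent is 1 step up the chain, i.e. position 1: Laura.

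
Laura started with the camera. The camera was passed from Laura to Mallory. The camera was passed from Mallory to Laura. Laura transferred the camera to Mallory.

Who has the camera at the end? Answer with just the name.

Tracking the camera through each event:
Start: Laura has the camera.
After event 1: Mallory has the camera.
After event 2: Laura has the camera.
After event 3: Mallory has the camera.

Answer: Mallory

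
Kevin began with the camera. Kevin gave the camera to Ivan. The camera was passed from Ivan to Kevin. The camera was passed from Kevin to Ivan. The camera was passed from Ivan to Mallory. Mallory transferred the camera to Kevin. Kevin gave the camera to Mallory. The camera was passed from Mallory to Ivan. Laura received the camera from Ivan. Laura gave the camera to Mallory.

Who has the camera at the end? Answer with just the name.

Answer: Mallory

Derivation:
Tracking the camera through each event:
Start: Kevin has the camera.
After event 1: Ivan has the camera.
After event 2: Kevin has the camera.
After event 3: Ivan has the camera.
After event 4: Mallory has the camera.
After event 5: Kevin has the camera.
After event 6: Mallory has the camera.
After event 7: Ivan has the camera.
After event 8: Laura has the camera.
After event 9: Mallory has the camera.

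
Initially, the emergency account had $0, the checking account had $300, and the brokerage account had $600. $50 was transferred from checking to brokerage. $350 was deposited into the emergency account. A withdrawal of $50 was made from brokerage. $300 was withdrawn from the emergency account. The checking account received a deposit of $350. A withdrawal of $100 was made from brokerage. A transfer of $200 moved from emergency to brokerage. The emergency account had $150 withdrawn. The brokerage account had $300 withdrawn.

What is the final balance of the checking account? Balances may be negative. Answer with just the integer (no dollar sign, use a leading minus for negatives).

Tracking account balances step by step:
Start: emergency=0, checking=300, brokerage=600
Event 1 (transfer 50 checking -> brokerage): checking: 300 - 50 = 250, brokerage: 600 + 50 = 650. Balances: emergency=0, checking=250, brokerage=650
Event 2 (deposit 350 to emergency): emergency: 0 + 350 = 350. Balances: emergency=350, checking=250, brokerage=650
Event 3 (withdraw 50 from brokerage): brokerage: 650 - 50 = 600. Balances: emergency=350, checking=250, brokerage=600
Event 4 (withdraw 300 from emergency): emergency: 350 - 300 = 50. Balances: emergency=50, checking=250, brokerage=600
Event 5 (deposit 350 to checking): checking: 250 + 350 = 600. Balances: emergency=50, checking=600, brokerage=600
Event 6 (withdraw 100 from brokerage): brokerage: 600 - 100 = 500. Balances: emergency=50, checking=600, brokerage=500
Event 7 (transfer 200 emergency -> brokerage): emergency: 50 - 200 = -150, brokerage: 500 + 200 = 700. Balances: emergency=-150, checking=600, brokerage=700
Event 8 (withdraw 150 from emergency): emergency: -150 - 150 = -300. Balances: emergency=-300, checking=600, brokerage=700
Event 9 (withdraw 300 from brokerage): brokerage: 700 - 300 = 400. Balances: emergency=-300, checking=600, brokerage=400

Final balance of checking: 600

Answer: 600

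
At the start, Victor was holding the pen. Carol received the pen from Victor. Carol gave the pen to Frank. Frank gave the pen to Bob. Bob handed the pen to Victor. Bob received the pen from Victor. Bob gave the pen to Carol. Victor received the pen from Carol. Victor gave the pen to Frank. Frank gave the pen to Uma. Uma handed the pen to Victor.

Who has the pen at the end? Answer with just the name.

Tracking the pen through each event:
Start: Victor has the pen.
After event 1: Carol has the pen.
After event 2: Frank has the pen.
After event 3: Bob has the pen.
After event 4: Victor has the pen.
After event 5: Bob has the pen.
After event 6: Carol has the pen.
After event 7: Victor has the pen.
After event 8: Frank has the pen.
After event 9: Uma has the pen.
After event 10: Victor has the pen.

Answer: Victor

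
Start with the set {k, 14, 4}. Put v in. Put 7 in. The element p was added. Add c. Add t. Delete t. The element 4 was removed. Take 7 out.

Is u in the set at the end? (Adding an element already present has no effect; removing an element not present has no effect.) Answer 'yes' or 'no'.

Tracking the set through each operation:
Start: {14, 4, k}
Event 1 (add v): added. Set: {14, 4, k, v}
Event 2 (add 7): added. Set: {14, 4, 7, k, v}
Event 3 (add p): added. Set: {14, 4, 7, k, p, v}
Event 4 (add c): added. Set: {14, 4, 7, c, k, p, v}
Event 5 (add t): added. Set: {14, 4, 7, c, k, p, t, v}
Event 6 (remove t): removed. Set: {14, 4, 7, c, k, p, v}
Event 7 (remove 4): removed. Set: {14, 7, c, k, p, v}
Event 8 (remove 7): removed. Set: {14, c, k, p, v}

Final set: {14, c, k, p, v} (size 5)
u is NOT in the final set.

Answer: no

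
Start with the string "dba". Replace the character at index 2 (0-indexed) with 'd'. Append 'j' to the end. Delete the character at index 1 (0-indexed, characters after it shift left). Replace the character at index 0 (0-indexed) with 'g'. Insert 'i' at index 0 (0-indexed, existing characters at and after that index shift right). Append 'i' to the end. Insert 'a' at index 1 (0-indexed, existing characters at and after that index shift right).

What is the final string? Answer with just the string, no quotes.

Applying each edit step by step:
Start: "dba"
Op 1 (replace idx 2: 'a' -> 'd'): "dba" -> "dbd"
Op 2 (append 'j'): "dbd" -> "dbdj"
Op 3 (delete idx 1 = 'b'): "dbdj" -> "ddj"
Op 4 (replace idx 0: 'd' -> 'g'): "ddj" -> "gdj"
Op 5 (insert 'i' at idx 0): "gdj" -> "igdj"
Op 6 (append 'i'): "igdj" -> "igdji"
Op 7 (insert 'a' at idx 1): "igdji" -> "iagdji"

Answer: iagdji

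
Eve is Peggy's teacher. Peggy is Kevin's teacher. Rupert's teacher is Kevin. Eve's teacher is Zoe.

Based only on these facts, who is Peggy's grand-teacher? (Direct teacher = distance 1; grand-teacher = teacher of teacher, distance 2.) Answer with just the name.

Reconstructing the teacher chain from the given facts:
  Zoe -> Eve -> Peggy -> Kevin -> Rupert
(each arrow means 'teacher of the next')
Positions in the chain (0 = top):
  position of Zoe: 0
  position of Eve: 1
  position of Peggy: 2
  position of Kevin: 3
  position of Rupert: 4

Peggy is at position 2; the grand-teacher is 2 steps up the chain, i.e. position 0: Zoe.

Answer: Zoe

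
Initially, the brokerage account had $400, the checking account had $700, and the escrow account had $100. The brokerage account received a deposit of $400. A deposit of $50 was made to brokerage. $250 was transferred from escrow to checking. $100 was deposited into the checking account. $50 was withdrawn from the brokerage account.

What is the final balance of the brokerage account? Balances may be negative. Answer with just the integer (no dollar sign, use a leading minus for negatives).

Answer: 800

Derivation:
Tracking account balances step by step:
Start: brokerage=400, checking=700, escrow=100
Event 1 (deposit 400 to brokerage): brokerage: 400 + 400 = 800. Balances: brokerage=800, checking=700, escrow=100
Event 2 (deposit 50 to brokerage): brokerage: 800 + 50 = 850. Balances: brokerage=850, checking=700, escrow=100
Event 3 (transfer 250 escrow -> checking): escrow: 100 - 250 = -150, checking: 700 + 250 = 950. Balances: brokerage=850, checking=950, escrow=-150
Event 4 (deposit 100 to checking): checking: 950 + 100 = 1050. Balances: brokerage=850, checking=1050, escrow=-150
Event 5 (withdraw 50 from brokerage): brokerage: 850 - 50 = 800. Balances: brokerage=800, checking=1050, escrow=-150

Final balance of brokerage: 800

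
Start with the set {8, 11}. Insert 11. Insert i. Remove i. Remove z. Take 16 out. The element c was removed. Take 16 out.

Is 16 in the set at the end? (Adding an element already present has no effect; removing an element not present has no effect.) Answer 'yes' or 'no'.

Tracking the set through each operation:
Start: {11, 8}
Event 1 (add 11): already present, no change. Set: {11, 8}
Event 2 (add i): added. Set: {11, 8, i}
Event 3 (remove i): removed. Set: {11, 8}
Event 4 (remove z): not present, no change. Set: {11, 8}
Event 5 (remove 16): not present, no change. Set: {11, 8}
Event 6 (remove c): not present, no change. Set: {11, 8}
Event 7 (remove 16): not present, no change. Set: {11, 8}

Final set: {11, 8} (size 2)
16 is NOT in the final set.

Answer: no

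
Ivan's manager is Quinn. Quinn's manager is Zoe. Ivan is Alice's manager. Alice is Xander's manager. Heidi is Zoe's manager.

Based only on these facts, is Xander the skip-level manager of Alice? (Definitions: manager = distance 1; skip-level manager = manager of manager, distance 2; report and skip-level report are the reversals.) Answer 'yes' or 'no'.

Answer: no

Derivation:
Reconstructing the manager chain from the given facts:
  Heidi -> Zoe -> Quinn -> Ivan -> Alice -> Xander
(each arrow means 'manager of the next')
Positions in the chain (0 = top):
  position of Heidi: 0
  position of Zoe: 1
  position of Quinn: 2
  position of Ivan: 3
  position of Alice: 4
  position of Xander: 5

Xander is at position 5, Alice is at position 4; signed distance (j - i) = -1.
'skip-level manager' requires j - i = 2. Actual distance is -1, so the relation does NOT hold.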